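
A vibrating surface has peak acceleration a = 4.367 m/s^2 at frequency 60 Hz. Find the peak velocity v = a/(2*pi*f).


omega = 2*pi*f = 2*pi*60 = 376.991 rad/s
v = a / omega = 4.367 / 376.991 = 0.011584 m/s


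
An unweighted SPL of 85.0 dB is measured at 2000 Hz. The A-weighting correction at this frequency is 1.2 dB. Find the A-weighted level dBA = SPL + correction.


A-weighting table: 2000 Hz -> 1.2 dB correction
SPL_A = SPL + correction = 85.0 + (1.2) = 86.2 dBA


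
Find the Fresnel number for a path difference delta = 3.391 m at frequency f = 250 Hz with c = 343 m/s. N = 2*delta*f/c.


N = 2*delta*f/c = 2*delta/lambda, where lambda = c/f
lambda = 343 / 250 = 1.372 m
N = 2 * 3.391 / 1.372 = 4.9431


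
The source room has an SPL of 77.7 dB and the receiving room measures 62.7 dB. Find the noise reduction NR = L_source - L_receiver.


NR = L_source - L_receiver (difference between source and receiving room levels)
NR = 77.7 - 62.7 = 15 dB


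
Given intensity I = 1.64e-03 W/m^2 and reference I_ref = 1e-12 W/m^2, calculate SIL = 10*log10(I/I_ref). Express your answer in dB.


I / I_ref = 1.64e-03 / 1e-12 = 1.64e+09
SIL = 10 * log10(1.64e+09) = 92.148 dB


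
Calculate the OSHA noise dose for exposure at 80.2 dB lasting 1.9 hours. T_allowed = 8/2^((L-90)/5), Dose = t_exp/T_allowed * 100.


T_allowed = 8 / 2^((80.2 - 90)/5) = 31.125 hr
Dose = 1.9 / 31.125 * 100 = 6.1044 %


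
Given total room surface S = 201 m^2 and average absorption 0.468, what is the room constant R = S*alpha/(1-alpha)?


R = 201 * 0.468 / (1 - 0.468) = 176.82 m^2


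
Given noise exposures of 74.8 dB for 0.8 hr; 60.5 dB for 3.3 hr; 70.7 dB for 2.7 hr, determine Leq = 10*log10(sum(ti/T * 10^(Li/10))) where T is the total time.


T_total = 0.8 + 3.3 + 2.7 = 6.8 hr
(0.8/6.8) * 10^(74.8/10) = 3.55288e+06
(3.3/6.8) * 10^(60.5/10) = 544509
(2.7/6.8) * 10^(70.7/10) = 4.66503e+06
Sum = 3.55288e+06 + 544509 + 4.66503e+06 = 8.76242e+06
Leq = 10*log10(8.76242e+06) = 69.426 dB


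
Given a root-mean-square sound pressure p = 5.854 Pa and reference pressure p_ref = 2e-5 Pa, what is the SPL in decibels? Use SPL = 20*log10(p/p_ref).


p / p_ref = 5.854 / 2e-5 = 292700
SPL = 20 * log10(292700) = 109.33 dB


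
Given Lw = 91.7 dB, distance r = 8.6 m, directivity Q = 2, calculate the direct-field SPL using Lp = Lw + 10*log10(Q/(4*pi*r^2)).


4*pi*r^2 = 4*pi*8.6^2 = 929.409 m^2
Q / (4*pi*r^2) = 2 / 929.409 = 0.00215191
Lp = 91.7 + 10*log10(0.00215191) = 65.028 dB


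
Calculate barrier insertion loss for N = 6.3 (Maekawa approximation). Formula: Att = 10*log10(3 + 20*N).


3 + 20*N = 3 + 20*6.3 = 129
Att = 10*log10(129) = 21.106 dB


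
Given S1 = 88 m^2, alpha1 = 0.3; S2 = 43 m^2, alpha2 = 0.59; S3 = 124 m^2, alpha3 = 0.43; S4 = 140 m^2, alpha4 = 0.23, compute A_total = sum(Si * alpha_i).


88 * 0.3 = 26.4
43 * 0.59 = 25.37
124 * 0.43 = 53.32
140 * 0.23 = 32.2
A_total = 26.4 + 25.37 + 53.32 + 32.2 = 137.29 m^2


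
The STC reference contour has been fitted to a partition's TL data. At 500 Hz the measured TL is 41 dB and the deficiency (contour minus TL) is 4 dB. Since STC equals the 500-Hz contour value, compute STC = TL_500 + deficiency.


By ASTM E413, STC = value of the fitted reference contour at 500 Hz.
Contour value at 500 Hz = TL_500 + deficiency = 41 + 4 = 45
STC = 45


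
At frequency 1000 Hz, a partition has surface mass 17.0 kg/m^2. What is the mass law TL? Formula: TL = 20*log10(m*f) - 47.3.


m * f = 17.0 * 1000 = 17000
20*log10(17000) = 84.609 dB
TL = 84.609 - 47.3 = 37.309 dB


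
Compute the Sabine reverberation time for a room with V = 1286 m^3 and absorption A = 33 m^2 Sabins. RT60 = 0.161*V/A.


RT60 = 0.161 * 1286 / 33 = 6.2741 s


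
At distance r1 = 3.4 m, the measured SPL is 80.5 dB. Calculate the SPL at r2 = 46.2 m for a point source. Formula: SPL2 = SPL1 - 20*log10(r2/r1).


r2/r1 = 46.2/3.4 = 13.5882
Correction = 20*log10(13.5882) = 22.6632 dB
SPL2 = 80.5 - 22.6632 = 57.837 dB


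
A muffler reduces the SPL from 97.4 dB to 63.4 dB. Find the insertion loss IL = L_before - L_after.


Insertion loss = SPL without muffler - SPL with muffler
IL = 97.4 - 63.4 = 34 dB


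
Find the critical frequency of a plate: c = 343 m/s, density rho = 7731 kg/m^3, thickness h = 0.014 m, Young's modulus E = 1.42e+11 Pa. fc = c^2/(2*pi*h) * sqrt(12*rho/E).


12*rho/E = 12*7731/1.42e+11 = 6.53324e-07
sqrt(12*rho/E) = sqrt(6.53324e-07) = 0.000808285
c^2/(2*pi*h) = 343^2/(2*pi*0.014) = 1.33746e+06
fc = 1.33746e+06 * 0.000808285 = 1081 Hz


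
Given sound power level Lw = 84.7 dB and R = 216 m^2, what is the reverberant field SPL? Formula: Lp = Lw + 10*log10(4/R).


4/R = 4/216 = 0.0185185
Lp = 84.7 + 10*log10(0.0185185) = 67.376 dB


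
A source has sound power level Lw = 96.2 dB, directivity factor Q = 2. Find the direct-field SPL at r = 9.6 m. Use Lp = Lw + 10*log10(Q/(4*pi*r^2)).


4*pi*r^2 = 4*pi*9.6^2 = 1158.12 m^2
Q / (4*pi*r^2) = 2 / 1158.12 = 0.00172694
Lp = 96.2 + 10*log10(0.00172694) = 68.573 dB


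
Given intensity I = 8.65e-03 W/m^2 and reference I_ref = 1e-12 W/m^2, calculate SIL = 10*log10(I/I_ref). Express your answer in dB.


I / I_ref = 8.65e-03 / 1e-12 = 8.65e+09
SIL = 10 * log10(8.65e+09) = 99.37 dB


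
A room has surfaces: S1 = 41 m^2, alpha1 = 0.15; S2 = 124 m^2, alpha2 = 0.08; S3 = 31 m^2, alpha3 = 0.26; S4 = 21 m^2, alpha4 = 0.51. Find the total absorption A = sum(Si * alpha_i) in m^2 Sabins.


41 * 0.15 = 6.15
124 * 0.08 = 9.92
31 * 0.26 = 8.06
21 * 0.51 = 10.71
A_total = 6.15 + 9.92 + 8.06 + 10.71 = 34.84 m^2


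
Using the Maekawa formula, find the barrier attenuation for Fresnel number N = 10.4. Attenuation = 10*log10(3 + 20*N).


3 + 20*N = 3 + 20*10.4 = 211
Att = 10*log10(211) = 23.243 dB


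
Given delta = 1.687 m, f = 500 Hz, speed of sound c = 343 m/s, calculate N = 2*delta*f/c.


N = 2*delta*f/c = 2*delta/lambda, where lambda = c/f
lambda = 343 / 500 = 0.686 m
N = 2 * 1.687 / 0.686 = 4.9184


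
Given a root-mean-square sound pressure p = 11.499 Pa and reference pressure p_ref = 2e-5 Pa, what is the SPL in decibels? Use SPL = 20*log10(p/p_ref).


p / p_ref = 11.499 / 2e-5 = 574950
SPL = 20 * log10(574950) = 115.19 dB


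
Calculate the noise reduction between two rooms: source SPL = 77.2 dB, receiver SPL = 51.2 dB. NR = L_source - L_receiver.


NR = L_source - L_receiver (difference between source and receiving room levels)
NR = 77.2 - 51.2 = 26 dB


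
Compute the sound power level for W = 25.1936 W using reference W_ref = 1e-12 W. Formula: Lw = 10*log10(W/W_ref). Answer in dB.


W / W_ref = 25.1936 / 1e-12 = 2.51936e+13
Lw = 10 * log10(2.51936e+13) = 134.01 dB


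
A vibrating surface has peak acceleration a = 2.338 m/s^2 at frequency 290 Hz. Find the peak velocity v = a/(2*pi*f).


omega = 2*pi*f = 2*pi*290 = 1822.12 rad/s
v = a / omega = 2.338 / 1822.12 = 0.0012831 m/s


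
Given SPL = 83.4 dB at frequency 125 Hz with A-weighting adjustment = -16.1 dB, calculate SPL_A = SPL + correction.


A-weighting table: 125 Hz -> -16.1 dB correction
SPL_A = SPL + correction = 83.4 + (-16.1) = 67.3 dBA


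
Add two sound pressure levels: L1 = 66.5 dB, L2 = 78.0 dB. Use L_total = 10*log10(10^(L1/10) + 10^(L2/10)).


10^(66.5/10) = 4.46684e+06
10^(78.0/10) = 6.30957e+07
Sum = 4.46684e+06 + 6.30957e+07 = 6.75625e+07
L_total = 10*log10(6.75625e+07) = 78.297 dB


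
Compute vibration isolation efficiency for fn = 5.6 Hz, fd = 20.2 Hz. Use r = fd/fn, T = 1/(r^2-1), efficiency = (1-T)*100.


r = 20.2 / 5.6 = 3.60714
r^2 - 1 = 3.60714^2 - 1 = 12.0115
T = 1/12.0115 = 0.0832535
Efficiency = (1 - 0.0832535)*100 = 91.675 %


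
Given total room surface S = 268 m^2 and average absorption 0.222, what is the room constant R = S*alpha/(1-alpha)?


R = 268 * 0.222 / (1 - 0.222) = 76.473 m^2


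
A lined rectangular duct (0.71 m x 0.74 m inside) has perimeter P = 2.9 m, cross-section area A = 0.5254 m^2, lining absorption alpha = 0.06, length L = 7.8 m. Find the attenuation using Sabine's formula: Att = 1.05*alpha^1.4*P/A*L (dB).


alpha^1.4 = 0.06^1.4 = 0.0194721
Attenuation rate = 1.05 * alpha^1.4 * P / A
= 1.05 * 0.0194721 * 2.9 / 0.5254 = 0.112852 dB/m
Total Att = 0.112852 * 7.8 = 0.88025 dB


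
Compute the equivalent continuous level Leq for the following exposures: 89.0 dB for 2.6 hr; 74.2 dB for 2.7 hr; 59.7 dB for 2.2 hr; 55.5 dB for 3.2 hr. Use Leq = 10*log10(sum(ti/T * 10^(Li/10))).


T_total = 2.6 + 2.7 + 2.2 + 3.2 = 10.7 hr
(2.6/10.7) * 10^(89.0/10) = 1.93014e+08
(2.7/10.7) * 10^(74.2/10) = 6.63712e+06
(2.2/10.7) * 10^(59.7/10) = 191884
(3.2/10.7) * 10^(55.5/10) = 106112
Sum = 1.93014e+08 + 6.63712e+06 + 191884 + 106112 = 1.99949e+08
Leq = 10*log10(1.99949e+08) = 83.009 dB


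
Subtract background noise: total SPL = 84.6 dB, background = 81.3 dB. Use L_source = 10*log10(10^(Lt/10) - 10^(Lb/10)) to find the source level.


10^(84.6/10) = 2.88403e+08
10^(81.3/10) = 1.34896e+08
Difference = 2.88403e+08 - 1.34896e+08 = 1.53507e+08
L_source = 10*log10(1.53507e+08) = 81.861 dB


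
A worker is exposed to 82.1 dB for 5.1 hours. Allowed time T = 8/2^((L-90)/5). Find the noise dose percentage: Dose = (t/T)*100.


T_allowed = 8 / 2^((82.1 - 90)/5) = 23.9176 hr
Dose = 5.1 / 23.9176 * 100 = 21.323 %


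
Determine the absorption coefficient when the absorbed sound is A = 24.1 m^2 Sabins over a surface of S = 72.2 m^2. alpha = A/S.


Absorption coefficient = absorbed power / incident power
alpha = A / S = 24.1 / 72.2 = 0.3338


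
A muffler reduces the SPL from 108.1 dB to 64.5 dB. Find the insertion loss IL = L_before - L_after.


Insertion loss = SPL without muffler - SPL with muffler
IL = 108.1 - 64.5 = 43.6 dB


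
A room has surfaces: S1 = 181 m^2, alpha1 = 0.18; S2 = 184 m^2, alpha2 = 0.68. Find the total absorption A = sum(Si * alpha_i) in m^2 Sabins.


181 * 0.18 = 32.58
184 * 0.68 = 125.12
A_total = 32.58 + 125.12 = 157.7 m^2


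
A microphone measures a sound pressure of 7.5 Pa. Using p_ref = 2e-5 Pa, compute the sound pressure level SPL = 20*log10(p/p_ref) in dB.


p / p_ref = 7.5 / 2e-5 = 375000
SPL = 20 * log10(375000) = 111.48 dB


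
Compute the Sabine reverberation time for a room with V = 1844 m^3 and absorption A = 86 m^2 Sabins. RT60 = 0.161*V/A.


RT60 = 0.161 * 1844 / 86 = 3.4521 s


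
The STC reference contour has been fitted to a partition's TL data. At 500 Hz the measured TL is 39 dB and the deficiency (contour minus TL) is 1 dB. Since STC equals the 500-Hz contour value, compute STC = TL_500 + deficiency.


By ASTM E413, STC = value of the fitted reference contour at 500 Hz.
Contour value at 500 Hz = TL_500 + deficiency = 39 + 1 = 40
STC = 40


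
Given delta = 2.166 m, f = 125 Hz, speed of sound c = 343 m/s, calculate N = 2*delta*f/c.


N = 2*delta*f/c = 2*delta/lambda, where lambda = c/f
lambda = 343 / 125 = 2.744 m
N = 2 * 2.166 / 2.744 = 1.5787


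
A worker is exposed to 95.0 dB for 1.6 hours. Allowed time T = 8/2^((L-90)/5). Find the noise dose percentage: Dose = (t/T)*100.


T_allowed = 8 / 2^((95.0 - 90)/5) = 4 hr
Dose = 1.6 / 4 * 100 = 40 %


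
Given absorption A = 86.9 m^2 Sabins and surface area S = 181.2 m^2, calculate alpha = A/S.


Absorption coefficient = absorbed power / incident power
alpha = A / S = 86.9 / 181.2 = 0.47958


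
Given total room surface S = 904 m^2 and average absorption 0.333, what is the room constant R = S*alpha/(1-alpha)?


R = 904 * 0.333 / (1 - 0.333) = 451.32 m^2


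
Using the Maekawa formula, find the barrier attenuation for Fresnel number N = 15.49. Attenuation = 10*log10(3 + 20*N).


3 + 20*N = 3 + 20*15.49 = 312.8
Att = 10*log10(312.8) = 24.953 dB


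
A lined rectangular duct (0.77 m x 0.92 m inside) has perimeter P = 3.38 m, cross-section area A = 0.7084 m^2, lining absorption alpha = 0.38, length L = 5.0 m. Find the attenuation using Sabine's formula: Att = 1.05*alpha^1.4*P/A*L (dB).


alpha^1.4 = 0.38^1.4 = 0.258046
Attenuation rate = 1.05 * alpha^1.4 * P / A
= 1.05 * 0.258046 * 3.38 / 0.7084 = 1.29278 dB/m
Total Att = 1.29278 * 5.0 = 6.4639 dB


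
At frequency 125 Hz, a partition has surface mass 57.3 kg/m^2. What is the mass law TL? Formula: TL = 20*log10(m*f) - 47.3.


m * f = 57.3 * 125 = 7162.5
20*log10(7162.5) = 77.1013 dB
TL = 77.1013 - 47.3 = 29.801 dB


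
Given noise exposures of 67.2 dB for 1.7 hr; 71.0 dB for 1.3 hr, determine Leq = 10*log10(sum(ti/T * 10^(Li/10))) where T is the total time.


T_total = 1.7 + 1.3 = 3.0 hr
(1.7/3.0) * 10^(67.2/10) = 2.97391e+06
(1.3/3.0) * 10^(71.0/10) = 5.45534e+06
Sum = 2.97391e+06 + 5.45534e+06 = 8.42925e+06
Leq = 10*log10(8.42925e+06) = 69.258 dB


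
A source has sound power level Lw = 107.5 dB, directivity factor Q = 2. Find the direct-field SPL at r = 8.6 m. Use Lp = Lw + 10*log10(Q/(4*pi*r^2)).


4*pi*r^2 = 4*pi*8.6^2 = 929.409 m^2
Q / (4*pi*r^2) = 2 / 929.409 = 0.00215191
Lp = 107.5 + 10*log10(0.00215191) = 80.828 dB


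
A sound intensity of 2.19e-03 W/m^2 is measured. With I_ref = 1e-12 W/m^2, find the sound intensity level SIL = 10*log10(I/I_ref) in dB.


I / I_ref = 2.19e-03 / 1e-12 = 2.19e+09
SIL = 10 * log10(2.19e+09) = 93.404 dB


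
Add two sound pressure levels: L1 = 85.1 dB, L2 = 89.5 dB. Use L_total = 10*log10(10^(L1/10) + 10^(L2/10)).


10^(85.1/10) = 3.23594e+08
10^(89.5/10) = 8.91251e+08
Sum = 3.23594e+08 + 8.91251e+08 = 1.21484e+09
L_total = 10*log10(1.21484e+09) = 90.845 dB


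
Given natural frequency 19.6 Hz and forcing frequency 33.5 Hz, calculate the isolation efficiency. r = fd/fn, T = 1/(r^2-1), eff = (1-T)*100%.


r = 33.5 / 19.6 = 1.70918
r^2 - 1 = 1.70918^2 - 1 = 1.9213
T = 1/1.9213 = 0.520481
Efficiency = (1 - 0.520481)*100 = 47.952 %


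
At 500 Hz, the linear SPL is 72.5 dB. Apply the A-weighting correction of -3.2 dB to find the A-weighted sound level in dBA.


A-weighting table: 500 Hz -> -3.2 dB correction
SPL_A = SPL + correction = 72.5 + (-3.2) = 69.3 dBA


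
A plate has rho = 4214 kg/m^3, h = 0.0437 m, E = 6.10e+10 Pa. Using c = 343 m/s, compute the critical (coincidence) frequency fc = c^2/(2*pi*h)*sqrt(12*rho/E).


12*rho/E = 12*4214/6.10e+10 = 8.28984e-07
sqrt(12*rho/E) = sqrt(8.28984e-07) = 0.000910486
c^2/(2*pi*h) = 343^2/(2*pi*0.0437) = 428476
fc = 428476 * 0.000910486 = 390.12 Hz


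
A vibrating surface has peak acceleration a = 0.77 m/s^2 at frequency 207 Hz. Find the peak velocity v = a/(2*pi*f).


omega = 2*pi*f = 2*pi*207 = 1300.62 rad/s
v = a / omega = 0.77 / 1300.62 = 0.00059203 m/s


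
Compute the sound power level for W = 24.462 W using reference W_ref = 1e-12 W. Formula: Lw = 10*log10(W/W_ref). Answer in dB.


W / W_ref = 24.462 / 1e-12 = 2.4462e+13
Lw = 10 * log10(2.4462e+13) = 133.88 dB


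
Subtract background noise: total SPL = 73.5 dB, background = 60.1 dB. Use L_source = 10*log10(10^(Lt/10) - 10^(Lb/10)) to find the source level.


10^(73.5/10) = 2.23872e+07
10^(60.1/10) = 1.02329e+06
Difference = 2.23872e+07 - 1.02329e+06 = 2.13639e+07
L_source = 10*log10(2.13639e+07) = 73.297 dB


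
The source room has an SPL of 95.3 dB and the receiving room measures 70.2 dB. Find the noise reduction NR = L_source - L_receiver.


NR = L_source - L_receiver (difference between source and receiving room levels)
NR = 95.3 - 70.2 = 25.1 dB


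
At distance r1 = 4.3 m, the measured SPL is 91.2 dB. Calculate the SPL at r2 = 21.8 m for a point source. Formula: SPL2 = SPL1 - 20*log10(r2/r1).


r2/r1 = 21.8/4.3 = 5.06977
Correction = 20*log10(5.06977) = 14.0998 dB
SPL2 = 91.2 - 14.0998 = 77.1 dB


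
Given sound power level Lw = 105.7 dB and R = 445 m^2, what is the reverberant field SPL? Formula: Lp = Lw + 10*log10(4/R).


4/R = 4/445 = 0.00898876
Lp = 105.7 + 10*log10(0.00898876) = 85.237 dB


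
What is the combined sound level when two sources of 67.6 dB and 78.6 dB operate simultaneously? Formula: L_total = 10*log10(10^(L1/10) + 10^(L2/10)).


10^(67.6/10) = 5.7544e+06
10^(78.6/10) = 7.24436e+07
Sum = 5.7544e+06 + 7.24436e+07 = 7.8198e+07
L_total = 10*log10(7.8198e+07) = 78.932 dB


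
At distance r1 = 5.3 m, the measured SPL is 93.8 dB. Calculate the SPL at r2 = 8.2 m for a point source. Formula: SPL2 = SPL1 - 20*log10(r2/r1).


r2/r1 = 8.2/5.3 = 1.54717
Correction = 20*log10(1.54717) = 3.79076 dB
SPL2 = 93.8 - 3.79076 = 90.009 dB


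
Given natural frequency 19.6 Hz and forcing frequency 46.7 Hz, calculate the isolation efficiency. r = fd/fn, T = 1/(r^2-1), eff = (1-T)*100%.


r = 46.7 / 19.6 = 2.38265
r^2 - 1 = 2.38265^2 - 1 = 4.67702
T = 1/4.67702 = 0.213811
Efficiency = (1 - 0.213811)*100 = 78.619 %


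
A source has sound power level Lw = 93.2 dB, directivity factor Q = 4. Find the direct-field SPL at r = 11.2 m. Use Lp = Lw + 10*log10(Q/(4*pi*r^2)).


4*pi*r^2 = 4*pi*11.2^2 = 1576.33 m^2
Q / (4*pi*r^2) = 4 / 1576.33 = 0.00253754
Lp = 93.2 + 10*log10(0.00253754) = 67.244 dB


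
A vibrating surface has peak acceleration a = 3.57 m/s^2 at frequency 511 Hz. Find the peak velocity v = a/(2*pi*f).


omega = 2*pi*f = 2*pi*511 = 3210.71 rad/s
v = a / omega = 3.57 / 3210.71 = 0.0011119 m/s


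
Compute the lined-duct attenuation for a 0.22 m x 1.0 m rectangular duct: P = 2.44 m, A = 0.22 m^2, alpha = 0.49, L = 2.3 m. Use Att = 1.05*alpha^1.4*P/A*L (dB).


alpha^1.4 = 0.49^1.4 = 0.368362
Attenuation rate = 1.05 * alpha^1.4 * P / A
= 1.05 * 0.368362 * 2.44 / 0.22 = 4.28974 dB/m
Total Att = 4.28974 * 2.3 = 9.8664 dB


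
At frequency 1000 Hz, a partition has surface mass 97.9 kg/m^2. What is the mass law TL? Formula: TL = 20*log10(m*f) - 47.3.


m * f = 97.9 * 1000 = 97900
20*log10(97900) = 99.8157 dB
TL = 99.8157 - 47.3 = 52.516 dB


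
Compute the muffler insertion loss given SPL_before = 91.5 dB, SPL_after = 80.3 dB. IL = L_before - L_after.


Insertion loss = SPL without muffler - SPL with muffler
IL = 91.5 - 80.3 = 11.2 dB


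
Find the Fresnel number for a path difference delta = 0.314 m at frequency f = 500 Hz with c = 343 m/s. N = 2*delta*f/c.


N = 2*delta*f/c = 2*delta/lambda, where lambda = c/f
lambda = 343 / 500 = 0.686 m
N = 2 * 0.314 / 0.686 = 0.91545


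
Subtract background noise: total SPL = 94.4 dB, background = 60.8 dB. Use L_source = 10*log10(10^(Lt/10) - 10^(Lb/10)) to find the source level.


10^(94.4/10) = 2.75423e+09
10^(60.8/10) = 1.20226e+06
Difference = 2.75423e+09 - 1.20226e+06 = 2.75303e+09
L_source = 10*log10(2.75303e+09) = 94.398 dB


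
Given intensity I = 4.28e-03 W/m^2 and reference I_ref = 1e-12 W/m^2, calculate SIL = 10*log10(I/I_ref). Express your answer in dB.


I / I_ref = 4.28e-03 / 1e-12 = 4.28e+09
SIL = 10 * log10(4.28e+09) = 96.314 dB


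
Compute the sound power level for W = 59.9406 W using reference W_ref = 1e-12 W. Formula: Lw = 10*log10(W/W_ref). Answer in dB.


W / W_ref = 59.9406 / 1e-12 = 5.99406e+13
Lw = 10 * log10(5.99406e+13) = 137.78 dB


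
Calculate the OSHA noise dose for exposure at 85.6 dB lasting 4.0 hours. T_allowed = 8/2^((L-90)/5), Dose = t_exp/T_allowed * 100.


T_allowed = 8 / 2^((85.6 - 90)/5) = 14.723 hr
Dose = 4.0 / 14.723 * 100 = 27.168 %


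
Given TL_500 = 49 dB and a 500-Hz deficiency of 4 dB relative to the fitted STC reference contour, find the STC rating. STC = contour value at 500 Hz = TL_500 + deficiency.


By ASTM E413, STC = value of the fitted reference contour at 500 Hz.
Contour value at 500 Hz = TL_500 + deficiency = 49 + 4 = 53
STC = 53


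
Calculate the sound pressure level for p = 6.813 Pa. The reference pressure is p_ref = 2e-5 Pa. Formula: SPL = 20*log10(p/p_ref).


p / p_ref = 6.813 / 2e-5 = 340650
SPL = 20 * log10(340650) = 110.65 dB


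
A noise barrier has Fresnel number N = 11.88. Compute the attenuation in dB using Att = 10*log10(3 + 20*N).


3 + 20*N = 3 + 20*11.88 = 240.6
Att = 10*log10(240.6) = 23.813 dB


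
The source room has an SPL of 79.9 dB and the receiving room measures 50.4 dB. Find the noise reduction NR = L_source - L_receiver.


NR = L_source - L_receiver (difference between source and receiving room levels)
NR = 79.9 - 50.4 = 29.5 dB


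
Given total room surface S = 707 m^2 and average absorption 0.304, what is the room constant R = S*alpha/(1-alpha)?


R = 707 * 0.304 / (1 - 0.304) = 308.8 m^2


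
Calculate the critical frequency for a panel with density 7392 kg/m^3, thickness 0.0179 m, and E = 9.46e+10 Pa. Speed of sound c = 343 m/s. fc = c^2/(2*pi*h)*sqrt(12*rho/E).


12*rho/E = 12*7392/9.46e+10 = 9.37674e-07
sqrt(12*rho/E) = sqrt(9.37674e-07) = 0.000968336
c^2/(2*pi*h) = 343^2/(2*pi*0.0179) = 1.04606e+06
fc = 1.04606e+06 * 0.000968336 = 1012.9 Hz


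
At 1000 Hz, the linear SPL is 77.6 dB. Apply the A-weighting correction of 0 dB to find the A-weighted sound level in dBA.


A-weighting table: 1000 Hz -> 0 dB correction
SPL_A = SPL + correction = 77.6 + (0) = 77.6 dBA


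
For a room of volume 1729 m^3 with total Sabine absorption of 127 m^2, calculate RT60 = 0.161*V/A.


RT60 = 0.161 * 1729 / 127 = 2.1919 s


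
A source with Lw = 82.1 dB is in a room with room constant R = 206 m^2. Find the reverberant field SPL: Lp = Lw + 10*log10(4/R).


4/R = 4/206 = 0.0194175
Lp = 82.1 + 10*log10(0.0194175) = 64.982 dB


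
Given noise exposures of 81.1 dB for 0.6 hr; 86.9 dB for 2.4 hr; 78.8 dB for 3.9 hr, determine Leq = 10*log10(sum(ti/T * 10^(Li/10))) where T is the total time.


T_total = 0.6 + 2.4 + 3.9 = 6.9 hr
(0.6/6.9) * 10^(81.1/10) = 1.12022e+07
(2.4/6.9) * 10^(86.9/10) = 1.70358e+08
(3.9/6.9) * 10^(78.8/10) = 4.28761e+07
Sum = 1.12022e+07 + 1.70358e+08 + 4.28761e+07 = 2.24436e+08
Leq = 10*log10(2.24436e+08) = 83.511 dB


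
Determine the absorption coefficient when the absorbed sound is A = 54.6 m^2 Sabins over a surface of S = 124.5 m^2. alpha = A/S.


Absorption coefficient = absorbed power / incident power
alpha = A / S = 54.6 / 124.5 = 0.43855


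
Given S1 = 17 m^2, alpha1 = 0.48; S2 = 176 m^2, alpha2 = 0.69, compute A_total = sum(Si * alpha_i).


17 * 0.48 = 8.16
176 * 0.69 = 121.44
A_total = 8.16 + 121.44 = 129.6 m^2


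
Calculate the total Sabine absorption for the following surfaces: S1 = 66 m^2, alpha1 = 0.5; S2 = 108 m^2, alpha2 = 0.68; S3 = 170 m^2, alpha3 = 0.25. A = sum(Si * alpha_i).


66 * 0.5 = 33
108 * 0.68 = 73.44
170 * 0.25 = 42.5
A_total = 33 + 73.44 + 42.5 = 148.94 m^2


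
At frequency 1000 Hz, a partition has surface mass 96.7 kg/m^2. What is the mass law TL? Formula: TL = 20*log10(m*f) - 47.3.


m * f = 96.7 * 1000 = 96700
20*log10(96700) = 99.7085 dB
TL = 99.7085 - 47.3 = 52.409 dB


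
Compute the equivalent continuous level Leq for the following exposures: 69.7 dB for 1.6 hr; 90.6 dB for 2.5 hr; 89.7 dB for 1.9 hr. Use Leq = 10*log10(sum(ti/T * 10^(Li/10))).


T_total = 1.6 + 2.5 + 1.9 = 6.0 hr
(1.6/6.0) * 10^(69.7/10) = 2.48868e+06
(2.5/6.0) * 10^(90.6/10) = 4.78397e+08
(1.9/6.0) * 10^(89.7/10) = 2.95531e+08
Sum = 2.48868e+06 + 4.78397e+08 + 2.95531e+08 = 7.76417e+08
Leq = 10*log10(7.76417e+08) = 88.901 dB


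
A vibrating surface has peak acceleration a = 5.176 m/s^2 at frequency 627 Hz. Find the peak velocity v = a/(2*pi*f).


omega = 2*pi*f = 2*pi*627 = 3939.56 rad/s
v = a / omega = 5.176 / 3939.56 = 0.0013139 m/s


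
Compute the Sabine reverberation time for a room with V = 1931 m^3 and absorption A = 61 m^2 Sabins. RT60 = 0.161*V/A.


RT60 = 0.161 * 1931 / 61 = 5.0966 s


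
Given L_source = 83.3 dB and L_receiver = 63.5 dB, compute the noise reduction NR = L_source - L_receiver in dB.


NR = L_source - L_receiver (difference between source and receiving room levels)
NR = 83.3 - 63.5 = 19.8 dB


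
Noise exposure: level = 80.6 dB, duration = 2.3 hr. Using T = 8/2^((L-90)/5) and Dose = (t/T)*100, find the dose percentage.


T_allowed = 8 / 2^((80.6 - 90)/5) = 29.446 hr
Dose = 2.3 / 29.446 * 100 = 7.8109 %


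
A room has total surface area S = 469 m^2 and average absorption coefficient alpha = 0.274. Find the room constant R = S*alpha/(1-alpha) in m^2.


R = 469 * 0.274 / (1 - 0.274) = 177.01 m^2


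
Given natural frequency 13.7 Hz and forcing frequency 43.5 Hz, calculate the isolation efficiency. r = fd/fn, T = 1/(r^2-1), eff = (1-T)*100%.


r = 43.5 / 13.7 = 3.17518
r^2 - 1 = 3.17518^2 - 1 = 9.08177
T = 1/9.08177 = 0.110111
Efficiency = (1 - 0.110111)*100 = 88.989 %


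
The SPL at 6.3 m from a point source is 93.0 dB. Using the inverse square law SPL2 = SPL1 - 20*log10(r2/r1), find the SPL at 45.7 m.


r2/r1 = 45.7/6.3 = 7.25397
Correction = 20*log10(7.25397) = 17.2115 dB
SPL2 = 93.0 - 17.2115 = 75.788 dB


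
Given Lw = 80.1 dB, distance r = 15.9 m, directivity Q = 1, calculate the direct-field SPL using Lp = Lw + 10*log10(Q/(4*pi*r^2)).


4*pi*r^2 = 4*pi*15.9^2 = 3176.9 m^2
Q / (4*pi*r^2) = 1 / 3176.9 = 0.000314772
Lp = 80.1 + 10*log10(0.000314772) = 45.08 dB


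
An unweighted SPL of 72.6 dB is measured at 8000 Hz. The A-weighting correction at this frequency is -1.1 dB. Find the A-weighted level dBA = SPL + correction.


A-weighting table: 8000 Hz -> -1.1 dB correction
SPL_A = SPL + correction = 72.6 + (-1.1) = 71.5 dBA


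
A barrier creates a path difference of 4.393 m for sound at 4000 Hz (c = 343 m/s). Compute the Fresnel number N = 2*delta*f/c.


N = 2*delta*f/c = 2*delta/lambda, where lambda = c/f
lambda = 343 / 4000 = 0.08575 m
N = 2 * 4.393 / 0.08575 = 102.46


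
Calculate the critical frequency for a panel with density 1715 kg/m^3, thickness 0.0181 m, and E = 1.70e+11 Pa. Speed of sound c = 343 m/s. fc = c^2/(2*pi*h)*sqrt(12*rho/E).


12*rho/E = 12*1715/1.70e+11 = 1.21059e-07
sqrt(12*rho/E) = sqrt(1.21059e-07) = 0.000347935
c^2/(2*pi*h) = 343^2/(2*pi*0.0181) = 1.0345e+06
fc = 1.0345e+06 * 0.000347935 = 359.94 Hz


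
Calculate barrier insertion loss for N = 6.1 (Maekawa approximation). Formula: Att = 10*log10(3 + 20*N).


3 + 20*N = 3 + 20*6.1 = 125
Att = 10*log10(125) = 20.969 dB


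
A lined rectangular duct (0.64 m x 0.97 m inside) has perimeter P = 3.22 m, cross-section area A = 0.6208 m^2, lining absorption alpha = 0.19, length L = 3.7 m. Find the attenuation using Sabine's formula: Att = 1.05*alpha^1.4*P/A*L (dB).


alpha^1.4 = 0.19^1.4 = 0.0977811
Attenuation rate = 1.05 * alpha^1.4 * P / A
= 1.05 * 0.0977811 * 3.22 / 0.6208 = 0.532535 dB/m
Total Att = 0.532535 * 3.7 = 1.9704 dB


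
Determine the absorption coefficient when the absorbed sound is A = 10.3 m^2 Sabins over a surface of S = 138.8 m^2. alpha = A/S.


Absorption coefficient = absorbed power / incident power
alpha = A / S = 10.3 / 138.8 = 0.074207


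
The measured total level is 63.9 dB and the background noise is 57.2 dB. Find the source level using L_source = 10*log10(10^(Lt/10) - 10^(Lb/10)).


10^(63.9/10) = 2.45471e+06
10^(57.2/10) = 524807
Difference = 2.45471e+06 - 524807 = 1.9299e+06
L_source = 10*log10(1.9299e+06) = 62.855 dB


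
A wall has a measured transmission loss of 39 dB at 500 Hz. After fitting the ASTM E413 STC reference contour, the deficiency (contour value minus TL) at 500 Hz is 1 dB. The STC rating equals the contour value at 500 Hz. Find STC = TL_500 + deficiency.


By ASTM E413, STC = value of the fitted reference contour at 500 Hz.
Contour value at 500 Hz = TL_500 + deficiency = 39 + 1 = 40
STC = 40


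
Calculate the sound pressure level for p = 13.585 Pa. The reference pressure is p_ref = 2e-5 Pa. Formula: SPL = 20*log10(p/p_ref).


p / p_ref = 13.585 / 2e-5 = 679250
SPL = 20 * log10(679250) = 116.64 dB


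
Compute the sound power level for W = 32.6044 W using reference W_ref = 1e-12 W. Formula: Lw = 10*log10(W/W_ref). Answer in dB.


W / W_ref = 32.6044 / 1e-12 = 3.26044e+13
Lw = 10 * log10(3.26044e+13) = 135.13 dB


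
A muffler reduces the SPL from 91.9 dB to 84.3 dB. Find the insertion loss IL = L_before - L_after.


Insertion loss = SPL without muffler - SPL with muffler
IL = 91.9 - 84.3 = 7.6 dB


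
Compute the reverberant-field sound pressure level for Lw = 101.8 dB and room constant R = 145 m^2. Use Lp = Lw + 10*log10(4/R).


4/R = 4/145 = 0.0275862
Lp = 101.8 + 10*log10(0.0275862) = 86.207 dB


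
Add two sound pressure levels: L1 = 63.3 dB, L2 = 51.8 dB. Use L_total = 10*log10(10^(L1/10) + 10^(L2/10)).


10^(63.3/10) = 2.13796e+06
10^(51.8/10) = 151356
Sum = 2.13796e+06 + 151356 = 2.28932e+06
L_total = 10*log10(2.28932e+06) = 63.597 dB


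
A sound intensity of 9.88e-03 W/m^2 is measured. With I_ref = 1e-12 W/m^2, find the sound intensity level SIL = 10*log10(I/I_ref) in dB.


I / I_ref = 9.88e-03 / 1e-12 = 9.88e+09
SIL = 10 * log10(9.88e+09) = 99.948 dB


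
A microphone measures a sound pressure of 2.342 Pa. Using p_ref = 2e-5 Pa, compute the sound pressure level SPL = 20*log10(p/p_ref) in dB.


p / p_ref = 2.342 / 2e-5 = 117100
SPL = 20 * log10(117100) = 101.37 dB


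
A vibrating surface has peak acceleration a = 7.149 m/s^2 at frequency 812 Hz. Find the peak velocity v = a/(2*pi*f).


omega = 2*pi*f = 2*pi*812 = 5101.95 rad/s
v = a / omega = 7.149 / 5101.95 = 0.0014012 m/s


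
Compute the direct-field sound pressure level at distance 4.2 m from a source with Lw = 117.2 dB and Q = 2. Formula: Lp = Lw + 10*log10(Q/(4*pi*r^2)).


4*pi*r^2 = 4*pi*4.2^2 = 221.671 m^2
Q / (4*pi*r^2) = 2 / 221.671 = 0.00902238
Lp = 117.2 + 10*log10(0.00902238) = 96.753 dB


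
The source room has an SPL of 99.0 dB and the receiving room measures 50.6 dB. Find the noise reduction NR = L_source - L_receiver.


NR = L_source - L_receiver (difference between source and receiving room levels)
NR = 99.0 - 50.6 = 48.4 dB


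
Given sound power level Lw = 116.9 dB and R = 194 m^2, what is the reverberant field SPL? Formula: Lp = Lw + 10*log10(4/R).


4/R = 4/194 = 0.0206186
Lp = 116.9 + 10*log10(0.0206186) = 100.04 dB


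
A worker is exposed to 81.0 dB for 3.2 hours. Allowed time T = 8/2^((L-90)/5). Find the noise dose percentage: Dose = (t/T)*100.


T_allowed = 8 / 2^((81.0 - 90)/5) = 27.8576 hr
Dose = 3.2 / 27.8576 * 100 = 11.487 %


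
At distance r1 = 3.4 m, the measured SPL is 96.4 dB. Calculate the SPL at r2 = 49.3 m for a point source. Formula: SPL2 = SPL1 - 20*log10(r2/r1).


r2/r1 = 49.3/3.4 = 14.5
Correction = 20*log10(14.5) = 23.2274 dB
SPL2 = 96.4 - 23.2274 = 73.173 dB


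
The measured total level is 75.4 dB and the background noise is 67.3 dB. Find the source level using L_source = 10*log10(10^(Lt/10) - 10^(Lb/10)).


10^(75.4/10) = 3.46737e+07
10^(67.3/10) = 5.37032e+06
Difference = 3.46737e+07 - 5.37032e+06 = 2.93034e+07
L_source = 10*log10(2.93034e+07) = 74.669 dB


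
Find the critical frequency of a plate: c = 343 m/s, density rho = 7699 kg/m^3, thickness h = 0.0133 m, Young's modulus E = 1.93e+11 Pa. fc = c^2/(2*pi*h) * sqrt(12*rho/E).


12*rho/E = 12*7699/1.93e+11 = 4.78694e-07
sqrt(12*rho/E) = sqrt(4.78694e-07) = 0.000691877
c^2/(2*pi*h) = 343^2/(2*pi*0.0133) = 1.40785e+06
fc = 1.40785e+06 * 0.000691877 = 974.06 Hz


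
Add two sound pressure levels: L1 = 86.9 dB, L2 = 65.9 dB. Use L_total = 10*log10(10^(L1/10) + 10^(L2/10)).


10^(86.9/10) = 4.89779e+08
10^(65.9/10) = 3.89045e+06
Sum = 4.89779e+08 + 3.89045e+06 = 4.93669e+08
L_total = 10*log10(4.93669e+08) = 86.934 dB


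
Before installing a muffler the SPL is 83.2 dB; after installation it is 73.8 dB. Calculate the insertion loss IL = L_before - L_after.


Insertion loss = SPL without muffler - SPL with muffler
IL = 83.2 - 73.8 = 9.4 dB


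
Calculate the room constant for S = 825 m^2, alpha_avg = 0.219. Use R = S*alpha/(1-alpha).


R = 825 * 0.219 / (1 - 0.219) = 231.34 m^2


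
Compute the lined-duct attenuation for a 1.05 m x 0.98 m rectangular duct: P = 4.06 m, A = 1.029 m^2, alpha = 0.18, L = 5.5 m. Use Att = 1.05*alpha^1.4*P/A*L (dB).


alpha^1.4 = 0.18^1.4 = 0.0906529
Attenuation rate = 1.05 * alpha^1.4 * P / A
= 1.05 * 0.0906529 * 4.06 / 1.029 = 0.375562 dB/m
Total Att = 0.375562 * 5.5 = 2.0656 dB


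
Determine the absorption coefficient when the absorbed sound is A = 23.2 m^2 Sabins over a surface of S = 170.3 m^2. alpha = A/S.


Absorption coefficient = absorbed power / incident power
alpha = A / S = 23.2 / 170.3 = 0.13623


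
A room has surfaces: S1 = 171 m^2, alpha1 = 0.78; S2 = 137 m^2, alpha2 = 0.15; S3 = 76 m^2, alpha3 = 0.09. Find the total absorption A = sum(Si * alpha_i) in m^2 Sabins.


171 * 0.78 = 133.38
137 * 0.15 = 20.55
76 * 0.09 = 6.84
A_total = 133.38 + 20.55 + 6.84 = 160.77 m^2


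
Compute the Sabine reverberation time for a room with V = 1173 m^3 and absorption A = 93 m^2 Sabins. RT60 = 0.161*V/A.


RT60 = 0.161 * 1173 / 93 = 2.0307 s


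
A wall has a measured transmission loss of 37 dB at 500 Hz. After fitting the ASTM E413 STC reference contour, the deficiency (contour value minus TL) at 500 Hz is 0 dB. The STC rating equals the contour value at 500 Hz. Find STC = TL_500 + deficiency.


By ASTM E413, STC = value of the fitted reference contour at 500 Hz.
Contour value at 500 Hz = TL_500 + deficiency = 37 + 0 = 37
STC = 37


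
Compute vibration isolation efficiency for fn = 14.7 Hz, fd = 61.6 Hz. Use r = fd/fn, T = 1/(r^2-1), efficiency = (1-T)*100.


r = 61.6 / 14.7 = 4.19048
r^2 - 1 = 4.19048^2 - 1 = 16.5601
T = 1/16.5601 = 0.0603861
Efficiency = (1 - 0.0603861)*100 = 93.961 %


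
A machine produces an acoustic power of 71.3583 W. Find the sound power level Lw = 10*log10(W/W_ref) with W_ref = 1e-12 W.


W / W_ref = 71.3583 / 1e-12 = 7.13583e+13
Lw = 10 * log10(7.13583e+13) = 138.53 dB


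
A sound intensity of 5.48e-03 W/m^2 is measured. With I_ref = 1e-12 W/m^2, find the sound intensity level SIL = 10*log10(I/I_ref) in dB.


I / I_ref = 5.48e-03 / 1e-12 = 5.48e+09
SIL = 10 * log10(5.48e+09) = 97.388 dB


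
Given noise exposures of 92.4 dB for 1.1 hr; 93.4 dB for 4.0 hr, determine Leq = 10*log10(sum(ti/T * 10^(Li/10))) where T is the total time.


T_total = 1.1 + 4.0 = 5.1 hr
(1.1/5.1) * 10^(92.4/10) = 3.7482e+08
(4.0/5.1) * 10^(93.4/10) = 1.71589e+09
Sum = 3.7482e+08 + 1.71589e+09 = 2.09071e+09
Leq = 10*log10(2.09071e+09) = 93.203 dB


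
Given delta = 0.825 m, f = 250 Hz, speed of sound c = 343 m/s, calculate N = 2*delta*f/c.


N = 2*delta*f/c = 2*delta/lambda, where lambda = c/f
lambda = 343 / 250 = 1.372 m
N = 2 * 0.825 / 1.372 = 1.2026


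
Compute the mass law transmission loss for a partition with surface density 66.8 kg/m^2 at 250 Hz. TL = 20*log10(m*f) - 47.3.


m * f = 66.8 * 250 = 16700
20*log10(16700) = 84.4543 dB
TL = 84.4543 - 47.3 = 37.154 dB


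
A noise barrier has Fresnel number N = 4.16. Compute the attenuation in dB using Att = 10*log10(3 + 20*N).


3 + 20*N = 3 + 20*4.16 = 86.2
Att = 10*log10(86.2) = 19.355 dB


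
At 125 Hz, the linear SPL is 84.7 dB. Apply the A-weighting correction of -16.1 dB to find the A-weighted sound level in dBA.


A-weighting table: 125 Hz -> -16.1 dB correction
SPL_A = SPL + correction = 84.7 + (-16.1) = 68.6 dBA


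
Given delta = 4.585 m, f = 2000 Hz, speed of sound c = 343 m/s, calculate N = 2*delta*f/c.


N = 2*delta*f/c = 2*delta/lambda, where lambda = c/f
lambda = 343 / 2000 = 0.1715 m
N = 2 * 4.585 / 0.1715 = 53.469


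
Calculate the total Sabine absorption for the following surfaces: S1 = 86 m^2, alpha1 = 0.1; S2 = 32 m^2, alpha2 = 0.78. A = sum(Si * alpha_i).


86 * 0.1 = 8.6
32 * 0.78 = 24.96
A_total = 8.6 + 24.96 = 33.56 m^2


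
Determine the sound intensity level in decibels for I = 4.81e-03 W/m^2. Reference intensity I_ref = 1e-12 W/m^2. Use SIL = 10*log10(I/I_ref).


I / I_ref = 4.81e-03 / 1e-12 = 4.81e+09
SIL = 10 * log10(4.81e+09) = 96.821 dB


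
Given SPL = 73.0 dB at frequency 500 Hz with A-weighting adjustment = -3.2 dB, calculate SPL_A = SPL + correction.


A-weighting table: 500 Hz -> -3.2 dB correction
SPL_A = SPL + correction = 73.0 + (-3.2) = 69.8 dBA


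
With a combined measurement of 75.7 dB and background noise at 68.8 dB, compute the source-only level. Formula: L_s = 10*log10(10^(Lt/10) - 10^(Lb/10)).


10^(75.7/10) = 3.71535e+07
10^(68.8/10) = 7.58578e+06
Difference = 3.71535e+07 - 7.58578e+06 = 2.95677e+07
L_source = 10*log10(2.95677e+07) = 74.708 dB


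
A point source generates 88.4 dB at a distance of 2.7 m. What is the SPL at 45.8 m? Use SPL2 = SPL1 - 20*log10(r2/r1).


r2/r1 = 45.8/2.7 = 16.963
Correction = 20*log10(16.963) = 24.5901 dB
SPL2 = 88.4 - 24.5901 = 63.81 dB


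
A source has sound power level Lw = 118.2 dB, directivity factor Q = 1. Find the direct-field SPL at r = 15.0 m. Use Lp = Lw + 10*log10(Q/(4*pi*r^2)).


4*pi*r^2 = 4*pi*15.0^2 = 2827.43 m^2
Q / (4*pi*r^2) = 1 / 2827.43 = 0.000353678
Lp = 118.2 + 10*log10(0.000353678) = 83.686 dB


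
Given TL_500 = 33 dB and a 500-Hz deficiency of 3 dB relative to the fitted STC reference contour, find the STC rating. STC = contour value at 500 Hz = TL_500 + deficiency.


By ASTM E413, STC = value of the fitted reference contour at 500 Hz.
Contour value at 500 Hz = TL_500 + deficiency = 33 + 3 = 36
STC = 36


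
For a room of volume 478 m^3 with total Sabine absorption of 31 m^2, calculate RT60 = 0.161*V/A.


RT60 = 0.161 * 478 / 31 = 2.4825 s


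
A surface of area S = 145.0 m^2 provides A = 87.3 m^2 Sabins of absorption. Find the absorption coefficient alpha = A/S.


Absorption coefficient = absorbed power / incident power
alpha = A / S = 87.3 / 145.0 = 0.60207


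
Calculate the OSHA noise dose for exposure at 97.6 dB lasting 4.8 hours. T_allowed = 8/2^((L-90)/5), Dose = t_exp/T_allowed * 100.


T_allowed = 8 / 2^((97.6 - 90)/5) = 2.78949 hr
Dose = 4.8 / 2.78949 * 100 = 172.07 %


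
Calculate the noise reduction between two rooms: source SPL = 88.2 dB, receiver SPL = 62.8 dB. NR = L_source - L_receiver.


NR = L_source - L_receiver (difference between source and receiving room levels)
NR = 88.2 - 62.8 = 25.4 dB


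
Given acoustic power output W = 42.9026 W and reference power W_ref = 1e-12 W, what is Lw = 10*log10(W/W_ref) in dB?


W / W_ref = 42.9026 / 1e-12 = 4.29026e+13
Lw = 10 * log10(4.29026e+13) = 136.32 dB


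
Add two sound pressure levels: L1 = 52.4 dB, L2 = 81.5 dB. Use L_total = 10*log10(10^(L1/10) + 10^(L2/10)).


10^(52.4/10) = 173780
10^(81.5/10) = 1.41254e+08
Sum = 173780 + 1.41254e+08 = 1.41428e+08
L_total = 10*log10(1.41428e+08) = 81.505 dB


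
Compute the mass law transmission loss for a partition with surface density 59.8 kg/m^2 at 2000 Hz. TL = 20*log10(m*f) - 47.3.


m * f = 59.8 * 2000 = 119600
20*log10(119600) = 101.555 dB
TL = 101.555 - 47.3 = 54.255 dB


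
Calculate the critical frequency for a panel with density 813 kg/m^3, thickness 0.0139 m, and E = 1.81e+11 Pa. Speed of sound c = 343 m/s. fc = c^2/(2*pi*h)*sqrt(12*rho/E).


12*rho/E = 12*813/1.81e+11 = 5.39006e-08
sqrt(12*rho/E) = sqrt(5.39006e-08) = 0.000232165
c^2/(2*pi*h) = 343^2/(2*pi*0.0139) = 1.34708e+06
fc = 1.34708e+06 * 0.000232165 = 312.74 Hz


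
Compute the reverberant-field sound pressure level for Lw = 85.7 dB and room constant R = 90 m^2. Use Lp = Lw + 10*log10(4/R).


4/R = 4/90 = 0.0444444
Lp = 85.7 + 10*log10(0.0444444) = 72.178 dB


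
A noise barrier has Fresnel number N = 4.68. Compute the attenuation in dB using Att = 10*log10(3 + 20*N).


3 + 20*N = 3 + 20*4.68 = 96.6
Att = 10*log10(96.6) = 19.85 dB


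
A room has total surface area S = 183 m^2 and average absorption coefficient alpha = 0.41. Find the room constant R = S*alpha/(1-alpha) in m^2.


R = 183 * 0.41 / (1 - 0.41) = 127.17 m^2


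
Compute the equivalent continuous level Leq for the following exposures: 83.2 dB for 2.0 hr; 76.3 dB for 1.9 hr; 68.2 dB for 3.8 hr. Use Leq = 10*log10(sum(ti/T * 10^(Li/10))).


T_total = 2.0 + 1.9 + 3.8 = 7.7 hr
(2.0/7.7) * 10^(83.2/10) = 5.42674e+07
(1.9/7.7) * 10^(76.3/10) = 1.0526e+07
(3.8/7.7) * 10^(68.2/10) = 3.26057e+06
Sum = 5.42674e+07 + 1.0526e+07 + 3.26057e+06 = 6.8054e+07
Leq = 10*log10(6.8054e+07) = 78.329 dB
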